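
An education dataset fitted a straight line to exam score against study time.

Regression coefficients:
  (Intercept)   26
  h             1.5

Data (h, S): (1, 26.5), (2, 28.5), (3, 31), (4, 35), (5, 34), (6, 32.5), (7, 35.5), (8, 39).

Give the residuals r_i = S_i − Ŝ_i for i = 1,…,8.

h=1: Ŝ = 26 + 1.5·1 = 27.5; r = 26.5 − 27.5 = -1
h=2: Ŝ = 26 + 1.5·2 = 29; r = 28.5 − 29 = -0.5
h=3: Ŝ = 26 + 1.5·3 = 30.5; r = 31 − 30.5 = 0.5
h=4: Ŝ = 26 + 1.5·4 = 32; r = 35 − 32 = 3
h=5: Ŝ = 26 + 1.5·5 = 33.5; r = 34 − 33.5 = 0.5
h=6: Ŝ = 26 + 1.5·6 = 35; r = 32.5 − 35 = -2.5
h=7: Ŝ = 26 + 1.5·7 = 36.5; r = 35.5 − 36.5 = -1
h=8: Ŝ = 26 + 1.5·8 = 38; r = 39 − 38 = 1

-1, -0.5, 0.5, 3, 0.5, -2.5, -1, 1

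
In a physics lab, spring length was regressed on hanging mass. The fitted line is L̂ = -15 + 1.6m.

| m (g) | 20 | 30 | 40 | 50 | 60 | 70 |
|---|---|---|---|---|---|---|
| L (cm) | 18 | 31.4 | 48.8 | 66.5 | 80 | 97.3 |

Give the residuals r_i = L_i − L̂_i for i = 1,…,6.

m=20: L̂ = -15 + 1.6·20 = 17; r = 18 − 17 = 1
m=30: L̂ = -15 + 1.6·30 = 33; r = 31.4 − 33 = -1.6
m=40: L̂ = -15 + 1.6·40 = 49; r = 48.8 − 49 = -0.2
m=50: L̂ = -15 + 1.6·50 = 65; r = 66.5 − 65 = 1.5
m=60: L̂ = -15 + 1.6·60 = 81; r = 80 − 81 = -1
m=70: L̂ = -15 + 1.6·70 = 97; r = 97.3 − 97 = 0.3

1, -1.6, -0.2, 1.5, -1, 0.3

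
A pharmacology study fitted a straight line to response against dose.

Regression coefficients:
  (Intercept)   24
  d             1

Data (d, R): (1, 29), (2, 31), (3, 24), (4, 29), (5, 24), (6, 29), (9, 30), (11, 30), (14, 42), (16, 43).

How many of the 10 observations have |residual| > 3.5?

d=1: R̂ = 24 + 1 = 25; e = 29 − 25 = 4
d=2: R̂ = 24 + 2 = 26; e = 31 − 26 = 5
d=3: R̂ = 24 + 3 = 27; e = 24 − 27 = -3
d=4: R̂ = 24 + 4 = 28; e = 29 − 28 = 1
d=5: R̂ = 24 + 5 = 29; e = 24 − 29 = -5
d=6: R̂ = 24 + 6 = 30; e = 29 − 30 = -1
d=9: R̂ = 24 + 9 = 33; e = 30 − 33 = -3
d=11: R̂ = 24 + 11 = 35; e = 30 − 35 = -5
d=14: R̂ = 24 + 14 = 38; e = 42 − 38 = 4
d=16: R̂ = 24 + 16 = 40; e = 43 − 40 = 3
|e| > 3.5: d=1 (|e|=4), d=2 (|e|=5), d=5 (|e|=5), d=11 (|e|=5), d=14 (|e|=4) → 5

5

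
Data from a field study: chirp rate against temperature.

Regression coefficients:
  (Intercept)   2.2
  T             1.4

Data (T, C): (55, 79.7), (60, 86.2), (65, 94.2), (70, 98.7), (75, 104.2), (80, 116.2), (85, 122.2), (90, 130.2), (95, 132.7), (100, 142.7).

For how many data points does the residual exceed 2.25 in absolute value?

2

T=55: Ĉ = 2.2 + 1.4·55 = 79.2; e = 79.7 − 79.2 = 0.5
T=60: Ĉ = 2.2 + 1.4·60 = 86.2; e = 86.2 − 86.2 = 0
T=65: Ĉ = 2.2 + 1.4·65 = 93.2; e = 94.2 − 93.2 = 1
T=70: Ĉ = 2.2 + 1.4·70 = 100.2; e = 98.7 − 100.2 = -1.5
T=75: Ĉ = 2.2 + 1.4·75 = 107.2; e = 104.2 − 107.2 = -3
T=80: Ĉ = 2.2 + 1.4·80 = 114.2; e = 116.2 − 114.2 = 2
T=85: Ĉ = 2.2 + 1.4·85 = 121.2; e = 122.2 − 121.2 = 1
T=90: Ĉ = 2.2 + 1.4·90 = 128.2; e = 130.2 − 128.2 = 2
T=95: Ĉ = 2.2 + 1.4·95 = 135.2; e = 132.7 − 135.2 = -2.5
T=100: Ĉ = 2.2 + 1.4·100 = 142.2; e = 142.7 − 142.2 = 0.5
|e| > 2.25: T=75 (|e|=3), T=95 (|e|=2.5) → 2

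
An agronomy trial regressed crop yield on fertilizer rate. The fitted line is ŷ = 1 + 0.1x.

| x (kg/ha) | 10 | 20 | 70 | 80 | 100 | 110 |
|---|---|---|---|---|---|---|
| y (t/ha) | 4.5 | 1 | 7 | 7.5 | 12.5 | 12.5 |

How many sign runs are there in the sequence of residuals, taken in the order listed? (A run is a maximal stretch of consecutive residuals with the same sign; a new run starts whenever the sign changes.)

3 runs

x=10: ŷ = 1 + 0.1·10 = 2; r = 4.5 − 2 = 2.5
x=20: ŷ = 1 + 0.1·20 = 3; r = 1 − 3 = -2
x=70: ŷ = 1 + 0.1·70 = 8; r = 7 − 8 = -1
x=80: ŷ = 1 + 0.1·80 = 9; r = 7.5 − 9 = -1.5
x=100: ŷ = 1 + 0.1·100 = 11; r = 12.5 − 11 = 1.5
x=110: ŷ = 1 + 0.1·110 = 12; r = 12.5 − 12 = 0.5
Signs: + − − − + +
Runs: +×1, −×3, +×2 → 3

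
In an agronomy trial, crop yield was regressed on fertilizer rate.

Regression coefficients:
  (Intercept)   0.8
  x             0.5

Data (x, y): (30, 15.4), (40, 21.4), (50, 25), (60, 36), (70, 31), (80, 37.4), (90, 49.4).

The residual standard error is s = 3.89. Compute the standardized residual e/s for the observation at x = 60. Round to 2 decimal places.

ŷ = 0.8 + 0.5·60 = 30.8
e = 36 − 30.8 = 5.2
e/s = 5.2 / 3.89 = 1.34

1.34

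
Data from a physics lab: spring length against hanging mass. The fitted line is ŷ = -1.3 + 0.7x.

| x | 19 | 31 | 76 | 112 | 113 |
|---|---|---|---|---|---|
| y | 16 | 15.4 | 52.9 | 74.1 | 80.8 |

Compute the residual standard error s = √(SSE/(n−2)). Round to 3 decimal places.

x=19: ŷ = -1.3 + 0.7·19 = 12; e = 16 − 12 = 4
x=31: ŷ = -1.3 + 0.7·31 = 20.4; e = 15.4 − 20.4 = -5
x=76: ŷ = -1.3 + 0.7·76 = 51.9; e = 52.9 − 51.9 = 1
x=112: ŷ = -1.3 + 0.7·112 = 77.1; e = 74.1 − 77.1 = -3
x=113: ŷ = -1.3 + 0.7·113 = 77.8; e = 80.8 − 77.8 = 3
SSE = 16 + 25 + 1 + 9 + 9 = 60
s = √(60/3) = √20 ≈ 4.472

s = 4.472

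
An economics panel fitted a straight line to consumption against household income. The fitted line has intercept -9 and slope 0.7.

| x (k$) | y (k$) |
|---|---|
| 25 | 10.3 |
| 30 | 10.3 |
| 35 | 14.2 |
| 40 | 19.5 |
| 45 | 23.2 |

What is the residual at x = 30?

ŷ = -9 + 0.7·30 = 12
e = 10.3 − 12 = -1.7

e = -1.7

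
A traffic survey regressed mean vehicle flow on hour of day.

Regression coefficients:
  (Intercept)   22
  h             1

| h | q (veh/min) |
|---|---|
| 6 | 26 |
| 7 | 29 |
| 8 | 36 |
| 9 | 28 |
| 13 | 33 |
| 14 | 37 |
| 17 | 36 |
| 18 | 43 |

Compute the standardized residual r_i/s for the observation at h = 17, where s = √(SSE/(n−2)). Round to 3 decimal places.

h=6: q̂ = 22 + 6 = 28; r = 26 − 28 = -2
h=7: q̂ = 22 + 7 = 29; r = 29 − 29 = 0
h=8: q̂ = 22 + 8 = 30; r = 36 − 30 = 6
h=9: q̂ = 22 + 9 = 31; r = 28 − 31 = -3
h=13: q̂ = 22 + 13 = 35; r = 33 − 35 = -2
h=14: q̂ = 22 + 14 = 36; r = 37 − 36 = 1
h=17: q̂ = 22 + 17 = 39; r = 36 − 39 = -3
h=18: q̂ = 22 + 18 = 40; r = 43 − 40 = 3
SSE = 4 + 0 + 36 + 9 + 4 + 1 + 9 + 9 = 72
s = √(72/6) = 3.4641
r/s = -3 / 3.4641 = -0.866

-0.866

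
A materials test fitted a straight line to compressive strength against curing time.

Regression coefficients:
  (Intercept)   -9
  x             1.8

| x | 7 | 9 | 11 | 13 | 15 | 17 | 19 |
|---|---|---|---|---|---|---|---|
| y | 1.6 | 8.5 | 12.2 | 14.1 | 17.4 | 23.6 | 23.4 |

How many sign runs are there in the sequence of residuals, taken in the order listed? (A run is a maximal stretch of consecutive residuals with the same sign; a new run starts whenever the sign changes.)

x=7: ŷ = -9 + 1.8·7 = 3.6; r = 1.6 − 3.6 = -2
x=9: ŷ = -9 + 1.8·9 = 7.2; r = 8.5 − 7.2 = 1.3
x=11: ŷ = -9 + 1.8·11 = 10.8; r = 12.2 − 10.8 = 1.4
x=13: ŷ = -9 + 1.8·13 = 14.4; r = 14.1 − 14.4 = -0.3
x=15: ŷ = -9 + 1.8·15 = 18; r = 17.4 − 18 = -0.6
x=17: ŷ = -9 + 1.8·17 = 21.6; r = 23.6 − 21.6 = 2
x=19: ŷ = -9 + 1.8·19 = 25.2; r = 23.4 − 25.2 = -1.8
Signs: − + + − − + −
Runs: −×1, +×2, −×2, +×1, −×1 → 5

5 runs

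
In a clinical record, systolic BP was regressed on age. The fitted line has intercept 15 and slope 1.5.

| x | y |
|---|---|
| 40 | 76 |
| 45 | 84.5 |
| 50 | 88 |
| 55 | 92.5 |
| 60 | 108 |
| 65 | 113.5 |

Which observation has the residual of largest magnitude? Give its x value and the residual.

x = 55, r = -5

x=40: ŷ = 15 + 1.5·40 = 75; r = 76 − 75 = 1
x=45: ŷ = 15 + 1.5·45 = 82.5; r = 84.5 − 82.5 = 2
x=50: ŷ = 15 + 1.5·50 = 90; r = 88 − 90 = -2
x=55: ŷ = 15 + 1.5·55 = 97.5; r = 92.5 − 97.5 = -5
x=60: ŷ = 15 + 1.5·60 = 105; r = 108 − 105 = 3
x=65: ŷ = 15 + 1.5·65 = 112.5; r = 113.5 − 112.5 = 1
Largest |r| is 5 at x = 55, residual -5.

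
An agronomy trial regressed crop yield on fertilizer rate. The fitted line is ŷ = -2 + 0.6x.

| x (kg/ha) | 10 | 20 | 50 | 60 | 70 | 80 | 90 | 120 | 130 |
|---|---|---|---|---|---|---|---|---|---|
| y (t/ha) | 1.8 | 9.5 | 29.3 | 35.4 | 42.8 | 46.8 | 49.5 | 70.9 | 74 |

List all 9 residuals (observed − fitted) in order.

-2.2, -0.5, 1.3, 1.4, 2.8, 0.8, -2.5, 0.9, -2

x=10: ŷ = -2 + 0.6·10 = 4; r = 1.8 − 4 = -2.2
x=20: ŷ = -2 + 0.6·20 = 10; r = 9.5 − 10 = -0.5
x=50: ŷ = -2 + 0.6·50 = 28; r = 29.3 − 28 = 1.3
x=60: ŷ = -2 + 0.6·60 = 34; r = 35.4 − 34 = 1.4
x=70: ŷ = -2 + 0.6·70 = 40; r = 42.8 − 40 = 2.8
x=80: ŷ = -2 + 0.6·80 = 46; r = 46.8 − 46 = 0.8
x=90: ŷ = -2 + 0.6·90 = 52; r = 49.5 − 52 = -2.5
x=120: ŷ = -2 + 0.6·120 = 70; r = 70.9 − 70 = 0.9
x=130: ŷ = -2 + 0.6·130 = 76; r = 74 − 76 = -2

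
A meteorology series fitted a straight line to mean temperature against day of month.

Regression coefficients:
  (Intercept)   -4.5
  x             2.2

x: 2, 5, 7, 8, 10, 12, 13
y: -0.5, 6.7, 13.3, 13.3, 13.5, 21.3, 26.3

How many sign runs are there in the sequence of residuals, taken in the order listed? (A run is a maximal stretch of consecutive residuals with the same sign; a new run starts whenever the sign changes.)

x=2: ŷ = -4.5 + 2.2·2 = -0.1; e = -0.5 − (-0.1) = -0.4
x=5: ŷ = -4.5 + 2.2·5 = 6.5; e = 6.7 − 6.5 = 0.2
x=7: ŷ = -4.5 + 2.2·7 = 10.9; e = 13.3 − 10.9 = 2.4
x=8: ŷ = -4.5 + 2.2·8 = 13.1; e = 13.3 − 13.1 = 0.2
x=10: ŷ = -4.5 + 2.2·10 = 17.5; e = 13.5 − 17.5 = -4
x=12: ŷ = -4.5 + 2.2·12 = 21.9; e = 21.3 − 21.9 = -0.6
x=13: ŷ = -4.5 + 2.2·13 = 24.1; e = 26.3 − 24.1 = 2.2
Signs: − + + + − − +
Runs: −×1, +×3, −×2, +×1 → 4

4 runs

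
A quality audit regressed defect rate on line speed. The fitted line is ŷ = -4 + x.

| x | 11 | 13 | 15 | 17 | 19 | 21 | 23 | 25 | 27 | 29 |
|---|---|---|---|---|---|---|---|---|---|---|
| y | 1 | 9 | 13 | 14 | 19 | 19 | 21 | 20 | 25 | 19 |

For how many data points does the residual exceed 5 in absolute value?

2

x=11: ŷ = -4 + 11 = 7; e = 1 − 7 = -6
x=13: ŷ = -4 + 13 = 9; e = 9 − 9 = 0
x=15: ŷ = -4 + 15 = 11; e = 13 − 11 = 2
x=17: ŷ = -4 + 17 = 13; e = 14 − 13 = 1
x=19: ŷ = -4 + 19 = 15; e = 19 − 15 = 4
x=21: ŷ = -4 + 21 = 17; e = 19 − 17 = 2
x=23: ŷ = -4 + 23 = 19; e = 21 − 19 = 2
x=25: ŷ = -4 + 25 = 21; e = 20 − 21 = -1
x=27: ŷ = -4 + 27 = 23; e = 25 − 23 = 2
x=29: ŷ = -4 + 29 = 25; e = 19 − 25 = -6
|e| > 5: x=11 (|e|=6), x=29 (|e|=6) → 2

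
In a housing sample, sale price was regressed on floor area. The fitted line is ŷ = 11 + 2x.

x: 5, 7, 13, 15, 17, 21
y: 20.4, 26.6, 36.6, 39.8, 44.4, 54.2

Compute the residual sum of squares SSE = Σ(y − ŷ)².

x=5: ŷ = 11 + 2·5 = 21; r = 20.4 − 21 = -0.6
x=7: ŷ = 11 + 2·7 = 25; r = 26.6 − 25 = 1.6
x=13: ŷ = 11 + 2·13 = 37; r = 36.6 − 37 = -0.4
x=15: ŷ = 11 + 2·15 = 41; r = 39.8 − 41 = -1.2
x=17: ŷ = 11 + 2·17 = 45; r = 44.4 − 45 = -0.6
x=21: ŷ = 11 + 2·21 = 53; r = 54.2 − 53 = 1.2
SSE = 0.36 + 2.56 + 0.16 + 1.44 + 0.36 + 1.44 = 6.32

SSE = 6.32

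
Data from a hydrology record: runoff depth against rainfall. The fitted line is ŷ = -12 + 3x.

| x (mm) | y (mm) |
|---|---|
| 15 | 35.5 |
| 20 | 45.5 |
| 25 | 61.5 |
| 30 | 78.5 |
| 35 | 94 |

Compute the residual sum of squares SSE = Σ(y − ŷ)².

x=15: ŷ = -12 + 3·15 = 33; e = 35.5 − 33 = 2.5
x=20: ŷ = -12 + 3·20 = 48; e = 45.5 − 48 = -2.5
x=25: ŷ = -12 + 3·25 = 63; e = 61.5 − 63 = -1.5
x=30: ŷ = -12 + 3·30 = 78; e = 78.5 − 78 = 0.5
x=35: ŷ = -12 + 3·35 = 93; e = 94 − 93 = 1
SSE = 6.25 + 6.25 + 2.25 + 0.25 + 1 = 16

SSE = 16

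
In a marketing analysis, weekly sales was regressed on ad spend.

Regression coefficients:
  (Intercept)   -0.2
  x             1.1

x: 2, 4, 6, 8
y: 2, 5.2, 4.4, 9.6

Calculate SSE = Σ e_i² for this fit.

x=2: ŷ = -0.2 + 1.1·2 = 2; e = 2 − 2 = 0
x=4: ŷ = -0.2 + 1.1·4 = 4.2; e = 5.2 − 4.2 = 1
x=6: ŷ = -0.2 + 1.1·6 = 6.4; e = 4.4 − 6.4 = -2
x=8: ŷ = -0.2 + 1.1·8 = 8.6; e = 9.6 − 8.6 = 1
SSE = 0 + 1 + 4 + 1 = 6

SSE = 6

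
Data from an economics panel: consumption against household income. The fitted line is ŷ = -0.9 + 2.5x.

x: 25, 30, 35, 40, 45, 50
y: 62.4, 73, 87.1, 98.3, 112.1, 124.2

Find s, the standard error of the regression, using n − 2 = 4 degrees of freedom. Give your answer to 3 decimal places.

x=25: ŷ = -0.9 + 2.5·25 = 61.6; r = 62.4 − 61.6 = 0.8
x=30: ŷ = -0.9 + 2.5·30 = 74.1; r = 73 − 74.1 = -1.1
x=35: ŷ = -0.9 + 2.5·35 = 86.6; r = 87.1 − 86.6 = 0.5
x=40: ŷ = -0.9 + 2.5·40 = 99.1; r = 98.3 − 99.1 = -0.8
x=45: ŷ = -0.9 + 2.5·45 = 111.6; r = 112.1 − 111.6 = 0.5
x=50: ŷ = -0.9 + 2.5·50 = 124.1; r = 124.2 − 124.1 = 0.1
SSE = 0.64 + 1.21 + 0.25 + 0.64 + 0.25 + 0.01 = 3
s = √(3/4) = √0.75 ≈ 0.866

s = 0.866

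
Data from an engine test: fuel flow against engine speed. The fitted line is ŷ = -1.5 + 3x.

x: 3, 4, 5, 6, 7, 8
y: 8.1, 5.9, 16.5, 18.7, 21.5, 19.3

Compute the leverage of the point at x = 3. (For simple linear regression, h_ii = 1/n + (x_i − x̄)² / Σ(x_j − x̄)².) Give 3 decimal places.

h = 0.524

x̄ = (3 + 4 + 5 + 6 + 7 + 8)/6 = 5.5
Σ(x − x̄)² = 6.25 + 2.25 + 0.25 + 0.25 + 2.25 + 6.25 = 17.5
h = 1/6 + (-2.5)²/17.5 = 0.166667 + 0.357143 = 0.524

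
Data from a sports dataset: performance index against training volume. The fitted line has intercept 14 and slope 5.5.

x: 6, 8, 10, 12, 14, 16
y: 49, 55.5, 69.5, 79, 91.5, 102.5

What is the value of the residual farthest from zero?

e = -2.5

x=6: ŷ = 14 + 5.5·6 = 47; e = 49 − 47 = 2
x=8: ŷ = 14 + 5.5·8 = 58; e = 55.5 − 58 = -2.5
x=10: ŷ = 14 + 5.5·10 = 69; e = 69.5 − 69 = 0.5
x=12: ŷ = 14 + 5.5·12 = 80; e = 79 − 80 = -1
x=14: ŷ = 14 + 5.5·14 = 91; e = 91.5 − 91 = 0.5
x=16: ŷ = 14 + 5.5·16 = 102; e = 102.5 − 102 = 0.5
Largest |e| is 2.5 at x = 8, residual -2.5.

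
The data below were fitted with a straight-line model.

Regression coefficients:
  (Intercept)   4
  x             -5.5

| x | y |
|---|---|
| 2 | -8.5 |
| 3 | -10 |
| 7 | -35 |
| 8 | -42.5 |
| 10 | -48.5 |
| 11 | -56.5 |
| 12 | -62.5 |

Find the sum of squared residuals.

x=2: ŷ = 4 − 5.5·2 = -7; r = -8.5 − (-7) = -1.5
x=3: ŷ = 4 − 5.5·3 = -12.5; r = -10 − (-12.5) = 2.5
x=7: ŷ = 4 − 5.5·7 = -34.5; r = -35 − (-34.5) = -0.5
x=8: ŷ = 4 − 5.5·8 = -40; r = -42.5 − (-40) = -2.5
x=10: ŷ = 4 − 5.5·10 = -51; r = -48.5 − (-51) = 2.5
x=11: ŷ = 4 − 5.5·11 = -56.5; r = -56.5 − (-56.5) = 0
x=12: ŷ = 4 − 5.5·12 = -62; r = -62.5 − (-62) = -0.5
SSE = 2.25 + 6.25 + 0.25 + 6.25 + 6.25 + 0 + 0.25 = 21.5

SSE = 21.5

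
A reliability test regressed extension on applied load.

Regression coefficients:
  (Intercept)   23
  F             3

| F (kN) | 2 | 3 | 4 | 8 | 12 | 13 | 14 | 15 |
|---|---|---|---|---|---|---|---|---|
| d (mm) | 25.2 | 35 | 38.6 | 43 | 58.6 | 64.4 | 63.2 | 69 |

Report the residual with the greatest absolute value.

F=2: d̂ = 23 + 3·2 = 29; r = 25.2 − 29 = -3.8
F=3: d̂ = 23 + 3·3 = 32; r = 35 − 32 = 3
F=4: d̂ = 23 + 3·4 = 35; r = 38.6 − 35 = 3.6
F=8: d̂ = 23 + 3·8 = 47; r = 43 − 47 = -4
F=12: d̂ = 23 + 3·12 = 59; r = 58.6 − 59 = -0.4
F=13: d̂ = 23 + 3·13 = 62; r = 64.4 − 62 = 2.4
F=14: d̂ = 23 + 3·14 = 65; r = 63.2 − 65 = -1.8
F=15: d̂ = 23 + 3·15 = 68; r = 69 − 68 = 1
Largest |r| is 4 at F = 8, residual -4.

r = -4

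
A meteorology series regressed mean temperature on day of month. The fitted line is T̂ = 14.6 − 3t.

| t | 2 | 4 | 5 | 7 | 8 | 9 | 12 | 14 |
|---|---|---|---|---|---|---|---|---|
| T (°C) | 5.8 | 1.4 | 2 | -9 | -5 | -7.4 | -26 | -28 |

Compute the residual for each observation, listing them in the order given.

t=2: T̂ = 14.6 − 3·2 = 8.6; r = 5.8 − 8.6 = -2.8
t=4: T̂ = 14.6 − 3·4 = 2.6; r = 1.4 − 2.6 = -1.2
t=5: T̂ = 14.6 − 3·5 = -0.4; r = 2 − (-0.4) = 2.4
t=7: T̂ = 14.6 − 3·7 = -6.4; r = -9 − (-6.4) = -2.6
t=8: T̂ = 14.6 − 3·8 = -9.4; r = -5 − (-9.4) = 4.4
t=9: T̂ = 14.6 − 3·9 = -12.4; r = -7.4 − (-12.4) = 5
t=12: T̂ = 14.6 − 3·12 = -21.4; r = -26 − (-21.4) = -4.6
t=14: T̂ = 14.6 − 3·14 = -27.4; r = -28 − (-27.4) = -0.6

-2.8, -1.2, 2.4, -2.6, 4.4, 5, -4.6, -0.6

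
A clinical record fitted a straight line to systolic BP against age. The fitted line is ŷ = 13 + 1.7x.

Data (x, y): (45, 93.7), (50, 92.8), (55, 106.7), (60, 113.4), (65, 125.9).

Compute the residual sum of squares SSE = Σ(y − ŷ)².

x=45: ŷ = 13 + 1.7·45 = 89.5; r = 93.7 − 89.5 = 4.2
x=50: ŷ = 13 + 1.7·50 = 98; r = 92.8 − 98 = -5.2
x=55: ŷ = 13 + 1.7·55 = 106.5; r = 106.7 − 106.5 = 0.2
x=60: ŷ = 13 + 1.7·60 = 115; r = 113.4 − 115 = -1.6
x=65: ŷ = 13 + 1.7·65 = 123.5; r = 125.9 − 123.5 = 2.4
SSE = 17.64 + 27.04 + 0.04 + 2.56 + 5.76 = 53.04

SSE = 53.04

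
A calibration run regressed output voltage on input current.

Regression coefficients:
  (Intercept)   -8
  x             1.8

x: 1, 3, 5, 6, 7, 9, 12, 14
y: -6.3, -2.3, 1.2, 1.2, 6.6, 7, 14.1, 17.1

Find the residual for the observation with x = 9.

e = -1.2

ŷ = -8 + 1.8·9 = 8.2
e = 7 − 8.2 = -1.2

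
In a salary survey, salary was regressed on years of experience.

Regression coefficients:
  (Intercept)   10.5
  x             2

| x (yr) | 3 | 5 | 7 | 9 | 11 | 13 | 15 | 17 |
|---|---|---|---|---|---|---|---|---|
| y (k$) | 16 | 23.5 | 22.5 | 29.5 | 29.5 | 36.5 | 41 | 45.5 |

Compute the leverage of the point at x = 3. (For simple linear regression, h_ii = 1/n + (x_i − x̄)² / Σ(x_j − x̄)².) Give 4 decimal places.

h = 0.4167

x̄ = (3 + 5 + 7 + 9 + 11 + 13 + 15 + 17)/8 = 10
Σ(x − x̄)² = 49 + 25 + 9 + 1 + 1 + 9 + 25 + 49 = 168
h = 1/8 + (-7)²/168 = 0.125 + 0.291667 = 0.4167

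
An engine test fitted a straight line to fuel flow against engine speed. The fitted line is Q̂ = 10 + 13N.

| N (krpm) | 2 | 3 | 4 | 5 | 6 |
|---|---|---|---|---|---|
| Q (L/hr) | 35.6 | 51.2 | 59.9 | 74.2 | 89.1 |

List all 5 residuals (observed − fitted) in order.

-0.4, 2.2, -2.1, -0.8, 1.1

N=2: Q̂ = 10 + 13·2 = 36; e = 35.6 − 36 = -0.4
N=3: Q̂ = 10 + 13·3 = 49; e = 51.2 − 49 = 2.2
N=4: Q̂ = 10 + 13·4 = 62; e = 59.9 − 62 = -2.1
N=5: Q̂ = 10 + 13·5 = 75; e = 74.2 − 75 = -0.8
N=6: Q̂ = 10 + 13·6 = 88; e = 89.1 − 88 = 1.1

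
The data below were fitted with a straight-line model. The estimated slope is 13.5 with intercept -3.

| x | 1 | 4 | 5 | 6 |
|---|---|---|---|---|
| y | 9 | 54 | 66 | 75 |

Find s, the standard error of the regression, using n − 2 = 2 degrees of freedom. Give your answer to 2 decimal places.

s = 3.35

x=1: ŷ = -3 + 13.5·1 = 10.5; r = 9 − 10.5 = -1.5
x=4: ŷ = -3 + 13.5·4 = 51; r = 54 − 51 = 3
x=5: ŷ = -3 + 13.5·5 = 64.5; r = 66 − 64.5 = 1.5
x=6: ŷ = -3 + 13.5·6 = 78; r = 75 − 78 = -3
SSE = 2.25 + 9 + 2.25 + 9 = 22.5
s = √(22.5/2) = √11.25 ≈ 3.35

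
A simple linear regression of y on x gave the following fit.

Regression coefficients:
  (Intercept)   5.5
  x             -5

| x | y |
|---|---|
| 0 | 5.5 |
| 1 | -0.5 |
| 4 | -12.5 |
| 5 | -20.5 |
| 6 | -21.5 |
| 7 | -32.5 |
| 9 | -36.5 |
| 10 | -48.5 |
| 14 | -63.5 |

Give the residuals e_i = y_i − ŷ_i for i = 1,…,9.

x=0: ŷ = 5.5 − 5·0 = 5.5; e = 5.5 − 5.5 = 0
x=1: ŷ = 5.5 − 5·1 = 0.5; e = -0.5 − 0.5 = -1
x=4: ŷ = 5.5 − 5·4 = -14.5; e = -12.5 − (-14.5) = 2
x=5: ŷ = 5.5 − 5·5 = -19.5; e = -20.5 − (-19.5) = -1
x=6: ŷ = 5.5 − 5·6 = -24.5; e = -21.5 − (-24.5) = 3
x=7: ŷ = 5.5 − 5·7 = -29.5; e = -32.5 − (-29.5) = -3
x=9: ŷ = 5.5 − 5·9 = -39.5; e = -36.5 − (-39.5) = 3
x=10: ŷ = 5.5 − 5·10 = -44.5; e = -48.5 − (-44.5) = -4
x=14: ŷ = 5.5 − 5·14 = -64.5; e = -63.5 − (-64.5) = 1

0, -1, 2, -1, 3, -3, 3, -4, 1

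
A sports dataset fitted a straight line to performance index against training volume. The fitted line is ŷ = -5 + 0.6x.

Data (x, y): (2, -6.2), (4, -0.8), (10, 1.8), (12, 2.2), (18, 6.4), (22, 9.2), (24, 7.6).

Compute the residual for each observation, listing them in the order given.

x=2: ŷ = -5 + 0.6·2 = -3.8; e = -6.2 − (-3.8) = -2.4
x=4: ŷ = -5 + 0.6·4 = -2.6; e = -0.8 − (-2.6) = 1.8
x=10: ŷ = -5 + 0.6·10 = 1; e = 1.8 − 1 = 0.8
x=12: ŷ = -5 + 0.6·12 = 2.2; e = 2.2 − 2.2 = 0
x=18: ŷ = -5 + 0.6·18 = 5.8; e = 6.4 − 5.8 = 0.6
x=22: ŷ = -5 + 0.6·22 = 8.2; e = 9.2 − 8.2 = 1
x=24: ŷ = -5 + 0.6·24 = 9.4; e = 7.6 − 9.4 = -1.8

-2.4, 1.8, 0.8, 0, 0.6, 1, -1.8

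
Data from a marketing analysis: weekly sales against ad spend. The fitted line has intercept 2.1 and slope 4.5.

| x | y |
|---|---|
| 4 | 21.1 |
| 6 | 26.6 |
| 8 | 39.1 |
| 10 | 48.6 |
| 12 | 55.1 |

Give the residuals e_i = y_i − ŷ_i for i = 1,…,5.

1, -2.5, 1, 1.5, -1

x=4: ŷ = 2.1 + 4.5·4 = 20.1; e = 21.1 − 20.1 = 1
x=6: ŷ = 2.1 + 4.5·6 = 29.1; e = 26.6 − 29.1 = -2.5
x=8: ŷ = 2.1 + 4.5·8 = 38.1; e = 39.1 − 38.1 = 1
x=10: ŷ = 2.1 + 4.5·10 = 47.1; e = 48.6 − 47.1 = 1.5
x=12: ŷ = 2.1 + 4.5·12 = 56.1; e = 55.1 − 56.1 = -1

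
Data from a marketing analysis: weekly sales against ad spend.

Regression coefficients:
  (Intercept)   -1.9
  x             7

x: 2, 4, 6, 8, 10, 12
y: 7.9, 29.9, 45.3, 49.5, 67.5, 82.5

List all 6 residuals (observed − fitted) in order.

x=2: ŷ = -1.9 + 7·2 = 12.1; e = 7.9 − 12.1 = -4.2
x=4: ŷ = -1.9 + 7·4 = 26.1; e = 29.9 − 26.1 = 3.8
x=6: ŷ = -1.9 + 7·6 = 40.1; e = 45.3 − 40.1 = 5.2
x=8: ŷ = -1.9 + 7·8 = 54.1; e = 49.5 − 54.1 = -4.6
x=10: ŷ = -1.9 + 7·10 = 68.1; e = 67.5 − 68.1 = -0.6
x=12: ŷ = -1.9 + 7·12 = 82.1; e = 82.5 − 82.1 = 0.4

-4.2, 3.8, 5.2, -4.6, -0.6, 0.4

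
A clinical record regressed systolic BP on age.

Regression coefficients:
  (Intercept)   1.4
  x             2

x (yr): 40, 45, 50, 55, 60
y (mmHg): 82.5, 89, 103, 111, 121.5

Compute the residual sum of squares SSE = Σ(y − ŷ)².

SSE = 9.7

x=40: ŷ = 1.4 + 2·40 = 81.4; e = 82.5 − 81.4 = 1.1
x=45: ŷ = 1.4 + 2·45 = 91.4; e = 89 − 91.4 = -2.4
x=50: ŷ = 1.4 + 2·50 = 101.4; e = 103 − 101.4 = 1.6
x=55: ŷ = 1.4 + 2·55 = 111.4; e = 111 − 111.4 = -0.4
x=60: ŷ = 1.4 + 2·60 = 121.4; e = 121.5 − 121.4 = 0.1
SSE = 1.21 + 5.76 + 2.56 + 0.16 + 0.01 = 9.7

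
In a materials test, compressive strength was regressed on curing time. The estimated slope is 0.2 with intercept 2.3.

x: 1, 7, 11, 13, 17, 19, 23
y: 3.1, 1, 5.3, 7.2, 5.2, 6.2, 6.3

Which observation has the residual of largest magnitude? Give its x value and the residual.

x = 7, r = -2.7

x=1: ŷ = 2.3 + 0.2·1 = 2.5; r = 3.1 − 2.5 = 0.6
x=7: ŷ = 2.3 + 0.2·7 = 3.7; r = 1 − 3.7 = -2.7
x=11: ŷ = 2.3 + 0.2·11 = 4.5; r = 5.3 − 4.5 = 0.8
x=13: ŷ = 2.3 + 0.2·13 = 4.9; r = 7.2 − 4.9 = 2.3
x=17: ŷ = 2.3 + 0.2·17 = 5.7; r = 5.2 − 5.7 = -0.5
x=19: ŷ = 2.3 + 0.2·19 = 6.1; r = 6.2 − 6.1 = 0.1
x=23: ŷ = 2.3 + 0.2·23 = 6.9; r = 6.3 − 6.9 = -0.6
Largest |r| is 2.7 at x = 7, residual -2.7.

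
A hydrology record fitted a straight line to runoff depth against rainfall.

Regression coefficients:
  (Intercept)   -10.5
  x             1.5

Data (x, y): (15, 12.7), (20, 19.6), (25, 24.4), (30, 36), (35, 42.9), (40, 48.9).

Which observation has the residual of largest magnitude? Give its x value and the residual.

x = 25, e = -2.6

x=15: ŷ = -10.5 + 1.5·15 = 12; e = 12.7 − 12 = 0.7
x=20: ŷ = -10.5 + 1.5·20 = 19.5; e = 19.6 − 19.5 = 0.1
x=25: ŷ = -10.5 + 1.5·25 = 27; e = 24.4 − 27 = -2.6
x=30: ŷ = -10.5 + 1.5·30 = 34.5; e = 36 − 34.5 = 1.5
x=35: ŷ = -10.5 + 1.5·35 = 42; e = 42.9 − 42 = 0.9
x=40: ŷ = -10.5 + 1.5·40 = 49.5; e = 48.9 − 49.5 = -0.6
Largest |e| is 2.6 at x = 25, residual -2.6.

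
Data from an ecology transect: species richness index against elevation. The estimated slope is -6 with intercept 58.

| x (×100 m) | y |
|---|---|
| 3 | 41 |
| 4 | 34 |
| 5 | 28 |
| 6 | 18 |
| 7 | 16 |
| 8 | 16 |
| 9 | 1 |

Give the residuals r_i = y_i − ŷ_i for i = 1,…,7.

1, 0, 0, -4, 0, 6, -3

x=3: ŷ = 58 − 6·3 = 40; r = 41 − 40 = 1
x=4: ŷ = 58 − 6·4 = 34; r = 34 − 34 = 0
x=5: ŷ = 58 − 6·5 = 28; r = 28 − 28 = 0
x=6: ŷ = 58 − 6·6 = 22; r = 18 − 22 = -4
x=7: ŷ = 58 − 6·7 = 16; r = 16 − 16 = 0
x=8: ŷ = 58 − 6·8 = 10; r = 16 − 10 = 6
x=9: ŷ = 58 − 6·9 = 4; r = 1 − 4 = -3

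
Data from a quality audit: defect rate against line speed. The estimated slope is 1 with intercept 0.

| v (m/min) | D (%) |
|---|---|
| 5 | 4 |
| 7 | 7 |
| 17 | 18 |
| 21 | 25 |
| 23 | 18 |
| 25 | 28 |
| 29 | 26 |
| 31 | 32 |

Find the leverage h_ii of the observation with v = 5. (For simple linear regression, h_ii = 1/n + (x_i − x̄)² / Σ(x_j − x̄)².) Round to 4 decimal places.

h = 0.4652

v̄ = (5 + 7 + 17 + 21 + 23 + 25 + 29 + 31)/8 = 19.75
Σ(v − v̄)² = 217.562 + 162.562 + 7.5625 + 1.5625 + 10.5625 + 27.5625 + 85.5625 + 126.562 = 639.5
h = 1/8 + (-14.75)²/639.5 = 0.125 + 0.340207 = 0.4652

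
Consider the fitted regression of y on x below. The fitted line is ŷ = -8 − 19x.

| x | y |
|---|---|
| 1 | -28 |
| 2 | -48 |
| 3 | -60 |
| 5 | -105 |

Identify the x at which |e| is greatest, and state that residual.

x=1: ŷ = -8 − 19·1 = -27; e = -28 − (-27) = -1
x=2: ŷ = -8 − 19·2 = -46; e = -48 − (-46) = -2
x=3: ŷ = -8 − 19·3 = -65; e = -60 − (-65) = 5
x=5: ŷ = -8 − 19·5 = -103; e = -105 − (-103) = -2
Largest |e| is 5 at x = 3, residual 5.

x = 3, e = 5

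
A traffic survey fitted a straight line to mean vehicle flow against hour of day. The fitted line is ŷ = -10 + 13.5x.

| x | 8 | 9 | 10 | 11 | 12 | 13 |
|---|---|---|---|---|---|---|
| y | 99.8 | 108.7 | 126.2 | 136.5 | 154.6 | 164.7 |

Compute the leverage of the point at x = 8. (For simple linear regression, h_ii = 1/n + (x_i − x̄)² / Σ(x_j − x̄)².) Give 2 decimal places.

x̄ = (8 + 9 + 10 + 11 + 12 + 13)/6 = 10.5
Σ(x − x̄)² = 6.25 + 2.25 + 0.25 + 0.25 + 2.25 + 6.25 = 17.5
h = 1/6 + (-2.5)²/17.5 = 0.166667 + 0.357143 = 0.52

h = 0.52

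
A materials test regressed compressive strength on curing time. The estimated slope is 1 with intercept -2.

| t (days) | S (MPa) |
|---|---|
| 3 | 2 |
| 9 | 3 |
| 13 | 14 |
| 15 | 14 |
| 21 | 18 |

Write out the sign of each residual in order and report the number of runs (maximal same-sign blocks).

t=3: Ŝ = -2 + 3 = 1; r = 2 − 1 = 1
t=9: Ŝ = -2 + 9 = 7; r = 3 − 7 = -4
t=13: Ŝ = -2 + 13 = 11; r = 14 − 11 = 3
t=15: Ŝ = -2 + 15 = 13; r = 14 − 13 = 1
t=21: Ŝ = -2 + 21 = 19; r = 18 − 19 = -1
Signs: + − + + −
Runs: +×1, −×1, +×2, −×1 → 4

4 runs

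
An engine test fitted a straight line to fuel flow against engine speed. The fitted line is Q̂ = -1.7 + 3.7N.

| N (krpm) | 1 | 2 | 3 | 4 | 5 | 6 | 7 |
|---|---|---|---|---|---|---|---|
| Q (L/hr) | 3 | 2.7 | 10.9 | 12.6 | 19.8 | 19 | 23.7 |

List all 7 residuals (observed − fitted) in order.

1, -3, 1.5, -0.5, 3, -1.5, -0.5

N=1: Q̂ = -1.7 + 3.7·1 = 2; r = 3 − 2 = 1
N=2: Q̂ = -1.7 + 3.7·2 = 5.7; r = 2.7 − 5.7 = -3
N=3: Q̂ = -1.7 + 3.7·3 = 9.4; r = 10.9 − 9.4 = 1.5
N=4: Q̂ = -1.7 + 3.7·4 = 13.1; r = 12.6 − 13.1 = -0.5
N=5: Q̂ = -1.7 + 3.7·5 = 16.8; r = 19.8 − 16.8 = 3
N=6: Q̂ = -1.7 + 3.7·6 = 20.5; r = 19 − 20.5 = -1.5
N=7: Q̂ = -1.7 + 3.7·7 = 24.2; r = 23.7 − 24.2 = -0.5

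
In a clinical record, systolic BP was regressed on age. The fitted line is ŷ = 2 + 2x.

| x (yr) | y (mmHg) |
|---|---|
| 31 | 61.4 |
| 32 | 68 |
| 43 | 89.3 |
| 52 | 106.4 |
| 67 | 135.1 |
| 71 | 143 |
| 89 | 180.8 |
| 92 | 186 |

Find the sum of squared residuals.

x=31: ŷ = 2 + 2·31 = 64; r = 61.4 − 64 = -2.6
x=32: ŷ = 2 + 2·32 = 66; r = 68 − 66 = 2
x=43: ŷ = 2 + 2·43 = 88; r = 89.3 − 88 = 1.3
x=52: ŷ = 2 + 2·52 = 106; r = 106.4 − 106 = 0.4
x=67: ŷ = 2 + 2·67 = 136; r = 135.1 − 136 = -0.9
x=71: ŷ = 2 + 2·71 = 144; r = 143 − 144 = -1
x=89: ŷ = 2 + 2·89 = 180; r = 180.8 − 180 = 0.8
x=92: ŷ = 2 + 2·92 = 186; r = 186 − 186 = 0
SSE = 6.76 + 4 + 1.69 + 0.16 + 0.81 + 1 + 0.64 + 0 = 15.06

SSE = 15.06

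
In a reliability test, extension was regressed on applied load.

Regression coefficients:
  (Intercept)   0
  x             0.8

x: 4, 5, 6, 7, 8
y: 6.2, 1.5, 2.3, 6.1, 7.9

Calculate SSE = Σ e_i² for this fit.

SSE = 24

x=4: ŷ = 0.8·4 = 3.2; e = 6.2 − 3.2 = 3
x=5: ŷ = 0.8·5 = 4; e = 1.5 − 4 = -2.5
x=6: ŷ = 0.8·6 = 4.8; e = 2.3 − 4.8 = -2.5
x=7: ŷ = 0.8·7 = 5.6; e = 6.1 − 5.6 = 0.5
x=8: ŷ = 0.8·8 = 6.4; e = 7.9 − 6.4 = 1.5
SSE = 9 + 6.25 + 6.25 + 0.25 + 2.25 = 24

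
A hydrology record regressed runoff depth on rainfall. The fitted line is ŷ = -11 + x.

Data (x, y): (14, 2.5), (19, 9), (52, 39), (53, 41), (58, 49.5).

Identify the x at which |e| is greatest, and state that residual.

x = 58, e = 2.5

x=14: ŷ = -11 + 14 = 3; e = 2.5 − 3 = -0.5
x=19: ŷ = -11 + 19 = 8; e = 9 − 8 = 1
x=52: ŷ = -11 + 52 = 41; e = 39 − 41 = -2
x=53: ŷ = -11 + 53 = 42; e = 41 − 42 = -1
x=58: ŷ = -11 + 58 = 47; e = 49.5 − 47 = 2.5
Largest |e| is 2.5 at x = 58, residual 2.5.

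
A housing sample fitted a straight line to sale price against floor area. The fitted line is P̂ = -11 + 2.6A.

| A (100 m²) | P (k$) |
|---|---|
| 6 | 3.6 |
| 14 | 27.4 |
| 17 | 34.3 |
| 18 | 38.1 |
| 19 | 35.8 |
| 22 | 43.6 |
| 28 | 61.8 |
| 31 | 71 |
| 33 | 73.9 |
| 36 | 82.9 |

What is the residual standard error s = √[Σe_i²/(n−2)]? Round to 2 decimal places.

s = 1.87

A=6: P̂ = -11 + 2.6·6 = 4.6; e = 3.6 − 4.6 = -1
A=14: P̂ = -11 + 2.6·14 = 25.4; e = 27.4 − 25.4 = 2
A=17: P̂ = -11 + 2.6·17 = 33.2; e = 34.3 − 33.2 = 1.1
A=18: P̂ = -11 + 2.6·18 = 35.8; e = 38.1 − 35.8 = 2.3
A=19: P̂ = -11 + 2.6·19 = 38.4; e = 35.8 − 38.4 = -2.6
A=22: P̂ = -11 + 2.6·22 = 46.2; e = 43.6 − 46.2 = -2.6
A=28: P̂ = -11 + 2.6·28 = 61.8; e = 61.8 − 61.8 = 0
A=31: P̂ = -11 + 2.6·31 = 69.6; e = 71 − 69.6 = 1.4
A=33: P̂ = -11 + 2.6·33 = 74.8; e = 73.9 − 74.8 = -0.9
A=36: P̂ = -11 + 2.6·36 = 82.6; e = 82.9 − 82.6 = 0.3
SSE = 1 + 4 + 1.21 + 5.29 + 6.76 + 6.76 + 0 + 1.96 + 0.81 + 0.09 = 27.88
s = √(27.88/8) = √3.485 ≈ 1.87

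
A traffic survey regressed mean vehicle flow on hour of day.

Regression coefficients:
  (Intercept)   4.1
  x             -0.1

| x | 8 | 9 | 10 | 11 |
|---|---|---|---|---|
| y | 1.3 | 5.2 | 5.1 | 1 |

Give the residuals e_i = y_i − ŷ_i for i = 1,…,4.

x=8: ŷ = 4.1 − 0.1·8 = 3.3; e = 1.3 − 3.3 = -2
x=9: ŷ = 4.1 − 0.1·9 = 3.2; e = 5.2 − 3.2 = 2
x=10: ŷ = 4.1 − 0.1·10 = 3.1; e = 5.1 − 3.1 = 2
x=11: ŷ = 4.1 − 0.1·11 = 3; e = 1 − 3 = -2

-2, 2, 2, -2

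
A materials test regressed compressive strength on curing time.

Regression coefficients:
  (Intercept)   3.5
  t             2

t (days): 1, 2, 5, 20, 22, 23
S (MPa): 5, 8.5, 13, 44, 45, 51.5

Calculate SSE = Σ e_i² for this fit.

t=1: ŷ = 3.5 + 2·1 = 5.5; e = 5 − 5.5 = -0.5
t=2: ŷ = 3.5 + 2·2 = 7.5; e = 8.5 − 7.5 = 1
t=5: ŷ = 3.5 + 2·5 = 13.5; e = 13 − 13.5 = -0.5
t=20: ŷ = 3.5 + 2·20 = 43.5; e = 44 − 43.5 = 0.5
t=22: ŷ = 3.5 + 2·22 = 47.5; e = 45 − 47.5 = -2.5
t=23: ŷ = 3.5 + 2·23 = 49.5; e = 51.5 − 49.5 = 2
SSE = 0.25 + 1 + 0.25 + 0.25 + 6.25 + 4 = 12

SSE = 12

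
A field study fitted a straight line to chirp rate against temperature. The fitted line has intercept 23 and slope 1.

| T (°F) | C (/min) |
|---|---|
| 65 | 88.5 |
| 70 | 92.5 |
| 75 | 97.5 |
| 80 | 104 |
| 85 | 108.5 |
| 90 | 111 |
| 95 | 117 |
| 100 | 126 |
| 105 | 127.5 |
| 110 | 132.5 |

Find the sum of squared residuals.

SSE = 16.5

T=65: Ĉ = 23 + 65 = 88; r = 88.5 − 88 = 0.5
T=70: Ĉ = 23 + 70 = 93; r = 92.5 − 93 = -0.5
T=75: Ĉ = 23 + 75 = 98; r = 97.5 − 98 = -0.5
T=80: Ĉ = 23 + 80 = 103; r = 104 − 103 = 1
T=85: Ĉ = 23 + 85 = 108; r = 108.5 − 108 = 0.5
T=90: Ĉ = 23 + 90 = 113; r = 111 − 113 = -2
T=95: Ĉ = 23 + 95 = 118; r = 117 − 118 = -1
T=100: Ĉ = 23 + 100 = 123; r = 126 − 123 = 3
T=105: Ĉ = 23 + 105 = 128; r = 127.5 − 128 = -0.5
T=110: Ĉ = 23 + 110 = 133; r = 132.5 − 133 = -0.5
SSE = 0.25 + 0.25 + 0.25 + 1 + 0.25 + 4 + 1 + 9 + 0.25 + 0.25 = 16.5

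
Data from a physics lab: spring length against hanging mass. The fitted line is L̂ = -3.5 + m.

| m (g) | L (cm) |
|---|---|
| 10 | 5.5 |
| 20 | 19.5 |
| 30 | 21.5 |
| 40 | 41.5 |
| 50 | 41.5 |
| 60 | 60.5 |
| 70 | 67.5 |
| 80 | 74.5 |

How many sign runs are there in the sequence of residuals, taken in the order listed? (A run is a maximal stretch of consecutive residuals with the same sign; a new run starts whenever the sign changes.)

m=10: L̂ = -3.5 + 10 = 6.5; r = 5.5 − 6.5 = -1
m=20: L̂ = -3.5 + 20 = 16.5; r = 19.5 − 16.5 = 3
m=30: L̂ = -3.5 + 30 = 26.5; r = 21.5 − 26.5 = -5
m=40: L̂ = -3.5 + 40 = 36.5; r = 41.5 − 36.5 = 5
m=50: L̂ = -3.5 + 50 = 46.5; r = 41.5 − 46.5 = -5
m=60: L̂ = -3.5 + 60 = 56.5; r = 60.5 − 56.5 = 4
m=70: L̂ = -3.5 + 70 = 66.5; r = 67.5 − 66.5 = 1
m=80: L̂ = -3.5 + 80 = 76.5; r = 74.5 − 76.5 = -2
Signs: − + − + − + + −
Runs: −×1, +×1, −×1, +×1, −×1, +×2, −×1 → 7

7 runs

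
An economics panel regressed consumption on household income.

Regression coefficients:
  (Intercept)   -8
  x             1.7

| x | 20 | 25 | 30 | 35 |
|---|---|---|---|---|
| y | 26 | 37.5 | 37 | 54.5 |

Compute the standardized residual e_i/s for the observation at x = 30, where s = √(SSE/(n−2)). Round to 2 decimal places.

x=20: ŷ = -8 + 1.7·20 = 26; e = 26 − 26 = 0
x=25: ŷ = -8 + 1.7·25 = 34.5; e = 37.5 − 34.5 = 3
x=30: ŷ = -8 + 1.7·30 = 43; e = 37 − 43 = -6
x=35: ŷ = -8 + 1.7·35 = 51.5; e = 54.5 − 51.5 = 3
SSE = 0 + 9 + 36 + 9 = 54
s = √(54/2) = 5.19615
e/s = -6 / 5.19615 = -1.15

-1.15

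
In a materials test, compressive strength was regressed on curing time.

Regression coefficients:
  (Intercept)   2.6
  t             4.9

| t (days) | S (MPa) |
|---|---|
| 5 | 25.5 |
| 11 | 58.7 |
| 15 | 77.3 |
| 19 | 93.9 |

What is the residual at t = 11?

ŷ = 2.6 + 4.9·11 = 56.5
r = 58.7 − 56.5 = 2.2

r = 2.2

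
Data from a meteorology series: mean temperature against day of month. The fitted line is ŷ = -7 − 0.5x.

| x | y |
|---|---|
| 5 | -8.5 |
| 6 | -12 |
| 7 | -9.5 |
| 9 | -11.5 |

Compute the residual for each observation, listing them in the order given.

1, -2, 1, 0

x=5: ŷ = -7 − 0.5·5 = -9.5; e = -8.5 − (-9.5) = 1
x=6: ŷ = -7 − 0.5·6 = -10; e = -12 − (-10) = -2
x=7: ŷ = -7 − 0.5·7 = -10.5; e = -9.5 − (-10.5) = 1
x=9: ŷ = -7 − 0.5·9 = -11.5; e = -11.5 − (-11.5) = 0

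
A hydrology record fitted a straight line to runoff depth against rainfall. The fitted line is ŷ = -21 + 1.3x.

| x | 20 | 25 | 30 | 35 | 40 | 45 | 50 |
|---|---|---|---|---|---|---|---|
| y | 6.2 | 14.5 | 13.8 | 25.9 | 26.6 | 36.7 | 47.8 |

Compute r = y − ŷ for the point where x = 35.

ŷ = -21 + 1.3·35 = 24.5
r = 25.9 − 24.5 = 1.4

r = 1.4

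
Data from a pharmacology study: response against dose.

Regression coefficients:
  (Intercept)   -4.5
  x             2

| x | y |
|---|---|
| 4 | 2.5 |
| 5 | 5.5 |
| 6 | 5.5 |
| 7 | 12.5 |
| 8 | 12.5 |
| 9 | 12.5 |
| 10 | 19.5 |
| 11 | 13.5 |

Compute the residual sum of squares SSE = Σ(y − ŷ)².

x=4: ŷ = -4.5 + 2·4 = 3.5; e = 2.5 − 3.5 = -1
x=5: ŷ = -4.5 + 2·5 = 5.5; e = 5.5 − 5.5 = 0
x=6: ŷ = -4.5 + 2·6 = 7.5; e = 5.5 − 7.5 = -2
x=7: ŷ = -4.5 + 2·7 = 9.5; e = 12.5 − 9.5 = 3
x=8: ŷ = -4.5 + 2·8 = 11.5; e = 12.5 − 11.5 = 1
x=9: ŷ = -4.5 + 2·9 = 13.5; e = 12.5 − 13.5 = -1
x=10: ŷ = -4.5 + 2·10 = 15.5; e = 19.5 − 15.5 = 4
x=11: ŷ = -4.5 + 2·11 = 17.5; e = 13.5 − 17.5 = -4
SSE = 1 + 0 + 4 + 9 + 1 + 1 + 16 + 16 = 48

SSE = 48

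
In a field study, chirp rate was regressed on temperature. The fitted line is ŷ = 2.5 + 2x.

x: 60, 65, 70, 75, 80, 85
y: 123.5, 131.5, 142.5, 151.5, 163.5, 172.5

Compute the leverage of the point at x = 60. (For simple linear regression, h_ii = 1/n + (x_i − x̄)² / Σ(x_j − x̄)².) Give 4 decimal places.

h = 0.5238

x̄ = (60 + 65 + 70 + 75 + 80 + 85)/6 = 72.5
Σ(x − x̄)² = 156.25 + 56.25 + 6.25 + 6.25 + 56.25 + 156.25 = 437.5
h = 1/6 + (-12.5)²/437.5 = 0.166667 + 0.357143 = 0.5238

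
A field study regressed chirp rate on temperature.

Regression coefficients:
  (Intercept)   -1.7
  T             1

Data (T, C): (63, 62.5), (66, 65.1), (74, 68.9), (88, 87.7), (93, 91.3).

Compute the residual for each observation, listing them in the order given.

T=63: ŷ = -1.7 + 63 = 61.3; e = 62.5 − 61.3 = 1.2
T=66: ŷ = -1.7 + 66 = 64.3; e = 65.1 − 64.3 = 0.8
T=74: ŷ = -1.7 + 74 = 72.3; e = 68.9 − 72.3 = -3.4
T=88: ŷ = -1.7 + 88 = 86.3; e = 87.7 − 86.3 = 1.4
T=93: ŷ = -1.7 + 93 = 91.3; e = 91.3 − 91.3 = 0

1.2, 0.8, -3.4, 1.4, 0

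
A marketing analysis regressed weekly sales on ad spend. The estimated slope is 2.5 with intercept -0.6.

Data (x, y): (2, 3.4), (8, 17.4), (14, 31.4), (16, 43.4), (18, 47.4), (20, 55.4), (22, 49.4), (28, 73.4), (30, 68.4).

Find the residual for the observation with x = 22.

e = -5

ŷ = -0.6 + 2.5·22 = 54.4
e = 49.4 − 54.4 = -5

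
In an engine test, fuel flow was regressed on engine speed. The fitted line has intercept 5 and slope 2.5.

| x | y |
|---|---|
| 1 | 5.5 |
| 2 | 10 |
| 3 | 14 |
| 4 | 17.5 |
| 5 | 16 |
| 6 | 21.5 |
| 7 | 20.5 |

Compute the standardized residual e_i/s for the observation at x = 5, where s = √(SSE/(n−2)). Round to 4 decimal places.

x=1: ŷ = 5 + 2.5·1 = 7.5; e = 5.5 − 7.5 = -2
x=2: ŷ = 5 + 2.5·2 = 10; e = 10 − 10 = 0
x=3: ŷ = 5 + 2.5·3 = 12.5; e = 14 − 12.5 = 1.5
x=4: ŷ = 5 + 2.5·4 = 15; e = 17.5 − 15 = 2.5
x=5: ŷ = 5 + 2.5·5 = 17.5; e = 16 − 17.5 = -1.5
x=6: ŷ = 5 + 2.5·6 = 20; e = 21.5 − 20 = 1.5
x=7: ŷ = 5 + 2.5·7 = 22.5; e = 20.5 − 22.5 = -2
SSE = 4 + 0 + 2.25 + 6.25 + 2.25 + 2.25 + 4 = 21
s = √(21/5) = 2.04939
e/s = -1.5 / 2.04939 = -0.7319

-0.7319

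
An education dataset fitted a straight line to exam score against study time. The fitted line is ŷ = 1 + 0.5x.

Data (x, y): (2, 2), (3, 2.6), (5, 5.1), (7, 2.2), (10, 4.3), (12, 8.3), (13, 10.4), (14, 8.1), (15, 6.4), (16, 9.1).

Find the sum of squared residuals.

SSE = 25.28

x=2: ŷ = 1 + 0.5·2 = 2; e = 2 − 2 = 0
x=3: ŷ = 1 + 0.5·3 = 2.5; e = 2.6 − 2.5 = 0.1
x=5: ŷ = 1 + 0.5·5 = 3.5; e = 5.1 − 3.5 = 1.6
x=7: ŷ = 1 + 0.5·7 = 4.5; e = 2.2 − 4.5 = -2.3
x=10: ŷ = 1 + 0.5·10 = 6; e = 4.3 − 6 = -1.7
x=12: ŷ = 1 + 0.5·12 = 7; e = 8.3 − 7 = 1.3
x=13: ŷ = 1 + 0.5·13 = 7.5; e = 10.4 − 7.5 = 2.9
x=14: ŷ = 1 + 0.5·14 = 8; e = 8.1 − 8 = 0.1
x=15: ŷ = 1 + 0.5·15 = 8.5; e = 6.4 − 8.5 = -2.1
x=16: ŷ = 1 + 0.5·16 = 9; e = 9.1 − 9 = 0.1
SSE = 0 + 0.01 + 2.56 + 5.29 + 2.89 + 1.69 + 8.41 + 0.01 + 4.41 + 0.01 = 25.28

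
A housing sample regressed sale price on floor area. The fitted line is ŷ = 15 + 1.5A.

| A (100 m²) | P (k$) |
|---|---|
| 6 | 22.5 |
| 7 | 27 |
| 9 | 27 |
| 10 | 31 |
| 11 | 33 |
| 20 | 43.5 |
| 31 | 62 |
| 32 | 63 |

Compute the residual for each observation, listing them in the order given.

-1.5, 1.5, -1.5, 1, 1.5, -1.5, 0.5, 0

A=6: ŷ = 15 + 1.5·6 = 24; e = 22.5 − 24 = -1.5
A=7: ŷ = 15 + 1.5·7 = 25.5; e = 27 − 25.5 = 1.5
A=9: ŷ = 15 + 1.5·9 = 28.5; e = 27 − 28.5 = -1.5
A=10: ŷ = 15 + 1.5·10 = 30; e = 31 − 30 = 1
A=11: ŷ = 15 + 1.5·11 = 31.5; e = 33 − 31.5 = 1.5
A=20: ŷ = 15 + 1.5·20 = 45; e = 43.5 − 45 = -1.5
A=31: ŷ = 15 + 1.5·31 = 61.5; e = 62 − 61.5 = 0.5
A=32: ŷ = 15 + 1.5·32 = 63; e = 63 − 63 = 0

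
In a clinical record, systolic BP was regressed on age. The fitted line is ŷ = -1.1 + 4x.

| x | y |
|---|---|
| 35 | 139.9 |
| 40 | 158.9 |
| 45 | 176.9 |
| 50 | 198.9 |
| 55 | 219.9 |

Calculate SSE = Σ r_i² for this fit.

SSE = 6

x=35: ŷ = -1.1 + 4·35 = 138.9; r = 139.9 − 138.9 = 1
x=40: ŷ = -1.1 + 4·40 = 158.9; r = 158.9 − 158.9 = 0
x=45: ŷ = -1.1 + 4·45 = 178.9; r = 176.9 − 178.9 = -2
x=50: ŷ = -1.1 + 4·50 = 198.9; r = 198.9 − 198.9 = 0
x=55: ŷ = -1.1 + 4·55 = 218.9; r = 219.9 − 218.9 = 1
SSE = 1 + 0 + 4 + 0 + 1 = 6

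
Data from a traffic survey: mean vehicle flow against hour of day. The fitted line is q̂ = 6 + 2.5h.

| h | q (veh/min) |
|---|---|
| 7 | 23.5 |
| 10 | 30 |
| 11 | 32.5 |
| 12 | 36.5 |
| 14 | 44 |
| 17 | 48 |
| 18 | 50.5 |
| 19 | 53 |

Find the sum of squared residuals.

SSE = 12

h=7: q̂ = 6 + 2.5·7 = 23.5; e = 23.5 − 23.5 = 0
h=10: q̂ = 6 + 2.5·10 = 31; e = 30 − 31 = -1
h=11: q̂ = 6 + 2.5·11 = 33.5; e = 32.5 − 33.5 = -1
h=12: q̂ = 6 + 2.5·12 = 36; e = 36.5 − 36 = 0.5
h=14: q̂ = 6 + 2.5·14 = 41; e = 44 − 41 = 3
h=17: q̂ = 6 + 2.5·17 = 48.5; e = 48 − 48.5 = -0.5
h=18: q̂ = 6 + 2.5·18 = 51; e = 50.5 − 51 = -0.5
h=19: q̂ = 6 + 2.5·19 = 53.5; e = 53 − 53.5 = -0.5
SSE = 0 + 1 + 1 + 0.25 + 9 + 0.25 + 0.25 + 0.25 = 12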